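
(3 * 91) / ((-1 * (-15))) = 91 / 5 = 18.20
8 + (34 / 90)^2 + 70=158239 / 2025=78.14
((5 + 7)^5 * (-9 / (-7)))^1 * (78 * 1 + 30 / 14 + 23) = 1616910336 / 49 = 32998170.12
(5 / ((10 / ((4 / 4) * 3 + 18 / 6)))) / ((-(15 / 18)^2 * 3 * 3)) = -12 / 25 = -0.48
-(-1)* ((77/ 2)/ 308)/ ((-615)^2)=1/ 3025800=0.00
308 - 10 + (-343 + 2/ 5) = -223/ 5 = -44.60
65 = 65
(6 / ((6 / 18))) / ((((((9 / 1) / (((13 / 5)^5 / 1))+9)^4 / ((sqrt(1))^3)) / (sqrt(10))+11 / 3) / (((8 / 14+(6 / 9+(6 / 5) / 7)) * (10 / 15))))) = -641471038998127847971539478691020118022708059376 / 47611342619294027224693176714862798198876118238127199+53952653684101127023209262474966790318703453201024 * sqrt(10) / 21641519372406376011224171234028544635852781017330545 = 0.01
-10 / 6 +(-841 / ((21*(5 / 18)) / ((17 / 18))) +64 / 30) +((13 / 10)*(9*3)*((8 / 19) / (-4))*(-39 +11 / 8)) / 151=-64960285 / 481992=-134.77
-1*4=-4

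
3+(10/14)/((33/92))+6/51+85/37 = 1076126/145299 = 7.41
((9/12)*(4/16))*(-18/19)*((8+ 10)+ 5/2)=-1107/304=-3.64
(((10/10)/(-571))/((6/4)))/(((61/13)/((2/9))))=-52/940437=-0.00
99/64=1.55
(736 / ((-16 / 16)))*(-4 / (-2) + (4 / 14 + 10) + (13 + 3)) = -145728 / 7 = -20818.29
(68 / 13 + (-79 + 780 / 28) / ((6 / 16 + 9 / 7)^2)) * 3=-39.94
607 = 607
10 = 10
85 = 85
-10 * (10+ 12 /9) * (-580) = 65733.33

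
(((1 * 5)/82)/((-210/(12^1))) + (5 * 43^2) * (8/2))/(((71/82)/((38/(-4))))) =-201651921/497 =-405738.27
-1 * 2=-2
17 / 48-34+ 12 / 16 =-1579 / 48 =-32.90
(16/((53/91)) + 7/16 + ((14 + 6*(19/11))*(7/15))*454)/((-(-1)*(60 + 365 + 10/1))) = 726150047/60865200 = 11.93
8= 8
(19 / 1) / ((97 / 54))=1026 / 97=10.58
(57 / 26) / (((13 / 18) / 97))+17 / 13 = 49982 / 169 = 295.75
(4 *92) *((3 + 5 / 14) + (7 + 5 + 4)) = 49864 / 7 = 7123.43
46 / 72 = 23 / 36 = 0.64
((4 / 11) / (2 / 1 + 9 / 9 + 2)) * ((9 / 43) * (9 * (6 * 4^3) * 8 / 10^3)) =124416 / 295625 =0.42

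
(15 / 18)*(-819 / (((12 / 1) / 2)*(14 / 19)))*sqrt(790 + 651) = -1235*sqrt(1441) / 8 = -5860.15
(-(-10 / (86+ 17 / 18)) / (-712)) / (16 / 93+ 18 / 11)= -9207 / 103070900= -0.00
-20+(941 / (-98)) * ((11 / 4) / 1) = -18191 / 392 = -46.41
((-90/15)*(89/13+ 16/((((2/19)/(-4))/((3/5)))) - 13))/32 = 4521/65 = 69.55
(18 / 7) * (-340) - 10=-6190 / 7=-884.29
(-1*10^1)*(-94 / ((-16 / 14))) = -1645 / 2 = -822.50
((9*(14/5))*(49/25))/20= 3087/1250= 2.47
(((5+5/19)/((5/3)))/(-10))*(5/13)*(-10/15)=20/247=0.08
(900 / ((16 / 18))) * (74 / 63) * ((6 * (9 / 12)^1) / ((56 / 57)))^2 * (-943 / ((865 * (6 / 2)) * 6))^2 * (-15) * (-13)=187608254014935 / 10512022528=17847.02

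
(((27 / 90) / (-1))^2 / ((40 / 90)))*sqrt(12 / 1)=81*sqrt(3) / 200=0.70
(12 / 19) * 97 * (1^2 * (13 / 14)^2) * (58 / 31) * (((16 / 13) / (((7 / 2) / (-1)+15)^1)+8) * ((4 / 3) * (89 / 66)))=10518999712 / 7301833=1440.60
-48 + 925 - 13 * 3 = 838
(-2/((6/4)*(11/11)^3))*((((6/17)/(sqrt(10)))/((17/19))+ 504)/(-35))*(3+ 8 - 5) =456*sqrt(10)/50575+ 576/5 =115.23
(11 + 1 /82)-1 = 821 /82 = 10.01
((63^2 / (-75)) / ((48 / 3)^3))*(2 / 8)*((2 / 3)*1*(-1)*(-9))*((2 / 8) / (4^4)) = -3969 / 209715200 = -0.00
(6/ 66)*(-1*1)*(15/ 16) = -15/ 176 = -0.09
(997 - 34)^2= 927369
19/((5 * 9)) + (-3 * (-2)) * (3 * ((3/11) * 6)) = 14789/495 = 29.88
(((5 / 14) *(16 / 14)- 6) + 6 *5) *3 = 3588 / 49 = 73.22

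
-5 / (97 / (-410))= 21.13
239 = 239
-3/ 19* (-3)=9/ 19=0.47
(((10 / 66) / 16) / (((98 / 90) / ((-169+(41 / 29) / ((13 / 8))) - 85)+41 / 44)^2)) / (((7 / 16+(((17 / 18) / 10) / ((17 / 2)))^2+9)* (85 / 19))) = 10406505676866750000 / 39915363333864122396723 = 0.00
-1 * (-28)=28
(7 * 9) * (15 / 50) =189 / 10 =18.90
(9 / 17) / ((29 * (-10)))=-9 / 4930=-0.00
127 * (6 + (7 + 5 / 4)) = 7239 / 4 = 1809.75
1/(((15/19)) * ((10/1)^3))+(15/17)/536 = 24883/8542500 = 0.00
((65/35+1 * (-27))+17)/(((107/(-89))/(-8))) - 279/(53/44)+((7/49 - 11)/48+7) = -18988759/68052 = -279.03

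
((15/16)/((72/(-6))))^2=25/4096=0.01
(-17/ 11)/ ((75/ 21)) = -119/ 275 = -0.43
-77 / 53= -1.45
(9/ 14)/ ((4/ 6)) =27/ 28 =0.96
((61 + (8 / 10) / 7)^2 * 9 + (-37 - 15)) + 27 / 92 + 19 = 3784679763 / 112700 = 33581.90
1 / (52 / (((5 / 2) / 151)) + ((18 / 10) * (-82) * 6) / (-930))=775 / 2434858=0.00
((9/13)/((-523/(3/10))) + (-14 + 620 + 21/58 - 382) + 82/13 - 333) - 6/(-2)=-97925604/985855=-99.33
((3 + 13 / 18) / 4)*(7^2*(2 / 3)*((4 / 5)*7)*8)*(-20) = -27236.74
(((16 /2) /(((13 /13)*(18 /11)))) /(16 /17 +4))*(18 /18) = 187 /189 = 0.99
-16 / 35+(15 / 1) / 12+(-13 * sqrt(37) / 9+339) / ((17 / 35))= 1662987 / 2380 - 455 * sqrt(37) / 153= 680.64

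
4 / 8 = 1 / 2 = 0.50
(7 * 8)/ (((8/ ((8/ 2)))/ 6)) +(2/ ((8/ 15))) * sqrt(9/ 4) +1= 1397/ 8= 174.62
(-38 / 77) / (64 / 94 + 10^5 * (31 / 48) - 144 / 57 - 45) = -101802 / 13312780327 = -0.00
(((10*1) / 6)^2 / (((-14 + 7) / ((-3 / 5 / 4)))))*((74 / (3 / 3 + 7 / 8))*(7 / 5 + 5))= 4736 / 315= 15.03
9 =9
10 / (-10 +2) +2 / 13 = -57 / 52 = -1.10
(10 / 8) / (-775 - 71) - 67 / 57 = -1.18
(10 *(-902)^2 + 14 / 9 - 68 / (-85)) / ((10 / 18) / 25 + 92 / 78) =250504462 / 37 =6770390.86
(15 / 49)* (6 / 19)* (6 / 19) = 540 / 17689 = 0.03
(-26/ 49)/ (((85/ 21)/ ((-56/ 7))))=624/ 595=1.05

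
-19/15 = -1.27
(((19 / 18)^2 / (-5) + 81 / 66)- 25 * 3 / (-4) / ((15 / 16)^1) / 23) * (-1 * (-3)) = 768077 / 136620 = 5.62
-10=-10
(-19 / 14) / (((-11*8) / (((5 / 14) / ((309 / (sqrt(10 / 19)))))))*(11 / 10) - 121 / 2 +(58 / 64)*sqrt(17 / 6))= 228000 / (7*(-3625*sqrt(102) +1452000 +201003264*sqrt(190)))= 0.00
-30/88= -15/44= -0.34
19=19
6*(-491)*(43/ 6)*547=-11548811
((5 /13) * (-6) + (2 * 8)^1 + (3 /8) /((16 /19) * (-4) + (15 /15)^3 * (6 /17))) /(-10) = -1.36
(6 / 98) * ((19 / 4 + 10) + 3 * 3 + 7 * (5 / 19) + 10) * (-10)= -40575 / 1862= -21.79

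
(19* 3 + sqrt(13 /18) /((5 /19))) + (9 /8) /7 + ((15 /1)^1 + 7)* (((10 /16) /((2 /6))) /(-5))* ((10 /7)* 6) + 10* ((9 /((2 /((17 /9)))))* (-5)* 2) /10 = -5519 /56 + 19* sqrt(26) /30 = -95.32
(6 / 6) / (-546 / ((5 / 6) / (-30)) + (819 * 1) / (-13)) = 1 / 19593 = 0.00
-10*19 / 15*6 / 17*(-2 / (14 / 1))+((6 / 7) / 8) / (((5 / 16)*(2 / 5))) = 178 / 119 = 1.50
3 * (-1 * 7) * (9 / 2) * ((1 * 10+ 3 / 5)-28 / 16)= -836.32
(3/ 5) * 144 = 432/ 5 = 86.40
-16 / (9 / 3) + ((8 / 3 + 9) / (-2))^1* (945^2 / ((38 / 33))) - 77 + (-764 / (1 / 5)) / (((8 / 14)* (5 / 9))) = -1034206171 / 228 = -4535991.98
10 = 10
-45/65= -9/13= -0.69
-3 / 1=-3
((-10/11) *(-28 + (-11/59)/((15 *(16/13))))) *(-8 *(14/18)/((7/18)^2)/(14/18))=-42835284/31801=-1346.98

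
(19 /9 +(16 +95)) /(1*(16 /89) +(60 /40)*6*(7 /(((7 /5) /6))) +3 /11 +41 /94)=93682468 /224359209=0.42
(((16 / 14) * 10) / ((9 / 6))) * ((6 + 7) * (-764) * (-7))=1589120 / 3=529706.67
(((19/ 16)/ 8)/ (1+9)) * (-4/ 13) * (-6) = 57/ 2080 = 0.03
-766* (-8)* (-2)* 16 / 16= -12256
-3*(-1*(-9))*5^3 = -3375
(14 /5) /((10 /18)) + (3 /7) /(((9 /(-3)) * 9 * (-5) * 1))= 7943 /1575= 5.04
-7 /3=-2.33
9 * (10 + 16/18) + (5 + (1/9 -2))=910/9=101.11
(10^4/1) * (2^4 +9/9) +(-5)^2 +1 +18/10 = 850139/5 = 170027.80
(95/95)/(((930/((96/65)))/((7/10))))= 0.00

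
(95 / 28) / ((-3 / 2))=-95 / 42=-2.26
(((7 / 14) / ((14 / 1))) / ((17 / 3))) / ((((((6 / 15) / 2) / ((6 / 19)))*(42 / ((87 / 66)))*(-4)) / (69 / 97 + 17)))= -373665 / 270198544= -0.00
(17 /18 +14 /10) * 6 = 211 /15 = 14.07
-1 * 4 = -4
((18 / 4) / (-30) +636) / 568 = 12717 / 11360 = 1.12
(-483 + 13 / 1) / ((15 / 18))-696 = -1260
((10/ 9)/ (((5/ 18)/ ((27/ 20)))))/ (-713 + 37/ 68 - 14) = -1836/ 246995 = -0.01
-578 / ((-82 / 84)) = 592.10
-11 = -11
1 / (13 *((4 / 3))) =3 / 52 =0.06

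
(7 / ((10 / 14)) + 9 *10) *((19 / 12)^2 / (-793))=-180139 / 570960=-0.32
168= 168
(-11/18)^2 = 121/324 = 0.37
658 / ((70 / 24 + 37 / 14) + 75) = 55272 / 6767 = 8.17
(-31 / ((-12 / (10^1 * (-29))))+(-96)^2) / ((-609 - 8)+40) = -50801 / 3462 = -14.67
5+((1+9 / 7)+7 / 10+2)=699 / 70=9.99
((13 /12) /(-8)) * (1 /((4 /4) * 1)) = -13 /96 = -0.14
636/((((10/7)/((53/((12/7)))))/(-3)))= -412923/10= -41292.30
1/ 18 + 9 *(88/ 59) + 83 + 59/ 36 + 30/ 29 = 6107407/ 61596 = 99.15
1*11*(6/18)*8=88/3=29.33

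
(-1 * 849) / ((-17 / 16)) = 13584 / 17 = 799.06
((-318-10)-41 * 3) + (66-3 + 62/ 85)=-387.27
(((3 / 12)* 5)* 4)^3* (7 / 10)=175 / 2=87.50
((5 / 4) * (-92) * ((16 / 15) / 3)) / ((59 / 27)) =-1104 / 59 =-18.71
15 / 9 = 5 / 3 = 1.67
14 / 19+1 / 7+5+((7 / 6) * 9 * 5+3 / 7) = 15643 / 266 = 58.81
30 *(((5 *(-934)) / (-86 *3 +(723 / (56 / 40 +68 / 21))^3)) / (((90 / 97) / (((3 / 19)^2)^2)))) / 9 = -52320935245970 / 19004058406660128007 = -0.00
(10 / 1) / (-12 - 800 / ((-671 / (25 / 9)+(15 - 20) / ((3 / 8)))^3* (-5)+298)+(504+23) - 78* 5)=13973036036726 / 174662936959075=0.08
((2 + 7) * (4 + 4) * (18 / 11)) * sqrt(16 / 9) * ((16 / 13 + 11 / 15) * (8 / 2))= 882432 / 715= 1234.17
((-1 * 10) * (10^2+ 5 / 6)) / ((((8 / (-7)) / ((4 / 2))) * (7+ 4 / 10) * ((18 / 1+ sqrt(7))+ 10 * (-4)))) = -1164625 / 105894-105875 * sqrt(7) / 211788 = -12.32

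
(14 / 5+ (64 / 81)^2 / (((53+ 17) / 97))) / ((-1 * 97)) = -841634 / 22274595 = -0.04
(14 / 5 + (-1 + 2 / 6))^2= 1024 / 225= 4.55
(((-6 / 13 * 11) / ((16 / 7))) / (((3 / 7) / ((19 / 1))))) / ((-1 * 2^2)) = 10241 / 416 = 24.62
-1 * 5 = -5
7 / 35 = 1 / 5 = 0.20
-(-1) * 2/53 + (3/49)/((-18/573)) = -9927/5194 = -1.91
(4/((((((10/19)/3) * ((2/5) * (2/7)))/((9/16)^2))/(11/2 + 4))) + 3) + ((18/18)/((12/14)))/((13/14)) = 24118363/39936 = 603.93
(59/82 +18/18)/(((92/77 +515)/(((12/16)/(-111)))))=-3619/160789864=-0.00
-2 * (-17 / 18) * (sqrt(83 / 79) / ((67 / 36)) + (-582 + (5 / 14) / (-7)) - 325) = -1511147 / 882 + 68 * sqrt(6557) / 5293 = -1712.28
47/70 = 0.67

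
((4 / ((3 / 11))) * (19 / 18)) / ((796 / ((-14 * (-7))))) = 10241 / 5373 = 1.91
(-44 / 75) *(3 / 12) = -11 / 75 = -0.15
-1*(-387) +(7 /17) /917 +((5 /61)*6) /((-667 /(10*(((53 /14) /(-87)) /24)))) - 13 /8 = 170124642043717 /441451671528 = 385.38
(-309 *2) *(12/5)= -7416/5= -1483.20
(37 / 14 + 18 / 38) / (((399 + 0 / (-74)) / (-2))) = -829 / 53067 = -0.02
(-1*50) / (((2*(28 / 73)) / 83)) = -151475 / 28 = -5409.82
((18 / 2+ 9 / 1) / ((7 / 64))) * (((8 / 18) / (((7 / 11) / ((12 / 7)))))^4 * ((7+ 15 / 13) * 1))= 13018666631168 / 4721372019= 2757.39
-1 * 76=-76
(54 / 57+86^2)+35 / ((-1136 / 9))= 7396.67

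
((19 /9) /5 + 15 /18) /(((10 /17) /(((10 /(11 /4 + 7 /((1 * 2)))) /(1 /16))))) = 61472 /1125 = 54.64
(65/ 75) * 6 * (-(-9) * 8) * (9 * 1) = 16848/ 5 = 3369.60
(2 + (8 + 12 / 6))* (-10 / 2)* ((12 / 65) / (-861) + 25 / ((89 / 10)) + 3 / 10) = -61937790 / 332059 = -186.53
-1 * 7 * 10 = -70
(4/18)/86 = 1/387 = 0.00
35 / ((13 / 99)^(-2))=5915 / 9801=0.60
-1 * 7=-7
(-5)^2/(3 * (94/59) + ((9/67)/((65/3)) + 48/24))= 6423625/1743593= 3.68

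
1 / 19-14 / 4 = -131 / 38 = -3.45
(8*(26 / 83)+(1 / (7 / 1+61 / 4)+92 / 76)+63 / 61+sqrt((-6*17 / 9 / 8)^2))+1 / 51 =10881993953 / 1746552732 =6.23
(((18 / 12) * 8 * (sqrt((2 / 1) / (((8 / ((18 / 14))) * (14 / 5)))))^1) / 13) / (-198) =-sqrt(10) / 2002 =-0.00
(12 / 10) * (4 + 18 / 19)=564 / 95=5.94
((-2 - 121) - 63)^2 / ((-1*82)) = -17298 / 41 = -421.90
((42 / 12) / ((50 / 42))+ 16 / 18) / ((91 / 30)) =1723 / 1365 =1.26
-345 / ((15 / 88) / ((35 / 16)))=-8855 / 2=-4427.50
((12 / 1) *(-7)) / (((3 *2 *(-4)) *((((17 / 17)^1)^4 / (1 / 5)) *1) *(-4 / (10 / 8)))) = -7 / 32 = -0.22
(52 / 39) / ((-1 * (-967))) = 4 / 2901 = 0.00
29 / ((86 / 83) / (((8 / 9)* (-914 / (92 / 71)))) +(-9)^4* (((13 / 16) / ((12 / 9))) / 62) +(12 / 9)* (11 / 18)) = 8367313993344 / 18840535887161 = 0.44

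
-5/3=-1.67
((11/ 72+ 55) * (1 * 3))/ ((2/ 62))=123101/ 24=5129.21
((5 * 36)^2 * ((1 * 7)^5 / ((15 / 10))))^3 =47844481638506531328000000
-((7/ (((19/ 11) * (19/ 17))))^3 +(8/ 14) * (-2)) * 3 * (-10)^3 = 45972778065000/ 329321167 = 139598.61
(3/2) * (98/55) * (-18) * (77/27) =-686/5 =-137.20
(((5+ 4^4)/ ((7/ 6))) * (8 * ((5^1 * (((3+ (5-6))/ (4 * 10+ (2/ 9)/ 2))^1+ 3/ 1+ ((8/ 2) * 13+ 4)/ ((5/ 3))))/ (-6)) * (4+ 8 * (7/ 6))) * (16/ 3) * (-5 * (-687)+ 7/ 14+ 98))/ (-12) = 2892286779520/ 2527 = 1144553533.64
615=615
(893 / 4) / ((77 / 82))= 36613 / 154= 237.75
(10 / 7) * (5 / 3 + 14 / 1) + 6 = 596 / 21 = 28.38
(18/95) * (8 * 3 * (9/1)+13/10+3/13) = 254511/6175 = 41.22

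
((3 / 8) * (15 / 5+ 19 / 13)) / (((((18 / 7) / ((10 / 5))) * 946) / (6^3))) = 1827 / 6149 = 0.30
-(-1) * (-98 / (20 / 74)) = -1813 / 5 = -362.60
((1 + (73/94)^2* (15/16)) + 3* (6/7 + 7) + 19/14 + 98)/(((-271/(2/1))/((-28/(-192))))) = -0.13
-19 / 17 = -1.12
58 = 58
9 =9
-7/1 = -7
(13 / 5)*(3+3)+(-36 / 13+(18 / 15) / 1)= 912 / 65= 14.03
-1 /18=-0.06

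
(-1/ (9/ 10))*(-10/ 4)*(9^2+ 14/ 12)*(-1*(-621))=283475/ 2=141737.50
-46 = -46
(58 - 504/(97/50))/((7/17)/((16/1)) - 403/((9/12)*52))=15972384/815867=19.58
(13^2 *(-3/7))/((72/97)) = -16393/168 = -97.58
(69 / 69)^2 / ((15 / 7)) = 7 / 15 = 0.47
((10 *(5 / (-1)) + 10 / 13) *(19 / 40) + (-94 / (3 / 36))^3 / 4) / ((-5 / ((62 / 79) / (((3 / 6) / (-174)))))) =-100642547595648 / 5135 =-19599327671.99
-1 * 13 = -13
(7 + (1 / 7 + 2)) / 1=64 / 7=9.14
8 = 8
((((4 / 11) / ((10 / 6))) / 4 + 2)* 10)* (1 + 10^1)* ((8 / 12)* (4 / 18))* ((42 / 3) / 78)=6328 / 1053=6.01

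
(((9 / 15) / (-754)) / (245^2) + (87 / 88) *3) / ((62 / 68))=502033791381 / 154332678500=3.25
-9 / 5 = -1.80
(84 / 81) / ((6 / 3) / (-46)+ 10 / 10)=322 / 297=1.08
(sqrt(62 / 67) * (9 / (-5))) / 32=-9 * sqrt(4154) / 10720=-0.05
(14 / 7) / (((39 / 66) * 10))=22 / 65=0.34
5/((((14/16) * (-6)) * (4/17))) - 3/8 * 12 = -359/42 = -8.55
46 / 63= 0.73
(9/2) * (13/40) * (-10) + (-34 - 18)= -533/8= -66.62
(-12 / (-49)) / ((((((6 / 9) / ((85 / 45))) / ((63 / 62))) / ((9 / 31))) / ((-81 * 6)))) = -669222 / 6727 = -99.48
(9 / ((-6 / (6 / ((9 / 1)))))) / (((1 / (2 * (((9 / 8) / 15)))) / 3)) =-9 / 20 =-0.45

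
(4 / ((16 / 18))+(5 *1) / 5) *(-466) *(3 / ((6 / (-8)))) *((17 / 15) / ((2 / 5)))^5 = 3639093491 / 1944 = 1871961.67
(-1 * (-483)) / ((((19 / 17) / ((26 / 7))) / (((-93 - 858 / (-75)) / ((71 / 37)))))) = -2300860614 / 33725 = -68224.18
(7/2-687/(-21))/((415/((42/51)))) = 0.07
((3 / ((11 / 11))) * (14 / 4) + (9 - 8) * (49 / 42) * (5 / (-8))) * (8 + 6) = 3283 / 24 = 136.79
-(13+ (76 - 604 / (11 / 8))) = 3853 / 11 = 350.27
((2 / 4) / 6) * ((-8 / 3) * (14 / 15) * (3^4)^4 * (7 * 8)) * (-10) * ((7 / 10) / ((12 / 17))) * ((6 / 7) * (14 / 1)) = 297487917216 / 5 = 59497583443.20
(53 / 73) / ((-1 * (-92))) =53 / 6716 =0.01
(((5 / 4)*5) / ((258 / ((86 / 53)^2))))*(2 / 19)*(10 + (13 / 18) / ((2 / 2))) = 207475 / 2882034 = 0.07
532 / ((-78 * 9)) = -266 / 351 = -0.76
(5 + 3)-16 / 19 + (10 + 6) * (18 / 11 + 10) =193.34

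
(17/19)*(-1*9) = -153/19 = -8.05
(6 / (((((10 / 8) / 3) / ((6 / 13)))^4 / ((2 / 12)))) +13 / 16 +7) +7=4660579821 / 285610000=16.32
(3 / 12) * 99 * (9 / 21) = 297 / 28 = 10.61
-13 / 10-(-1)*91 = 897 / 10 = 89.70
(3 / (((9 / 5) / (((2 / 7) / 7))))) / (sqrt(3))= 10*sqrt(3) / 441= 0.04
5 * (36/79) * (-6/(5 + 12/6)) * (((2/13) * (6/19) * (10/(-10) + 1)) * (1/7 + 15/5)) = 0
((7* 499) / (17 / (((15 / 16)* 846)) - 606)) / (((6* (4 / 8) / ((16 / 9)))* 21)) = -938120 / 5767401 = -0.16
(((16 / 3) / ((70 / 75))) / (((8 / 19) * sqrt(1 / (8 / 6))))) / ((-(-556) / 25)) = 0.70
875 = 875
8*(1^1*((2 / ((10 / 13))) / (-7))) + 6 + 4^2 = 666 / 35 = 19.03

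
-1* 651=-651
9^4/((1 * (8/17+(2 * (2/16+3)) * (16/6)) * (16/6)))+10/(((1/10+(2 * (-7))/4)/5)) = 15317161/118864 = 128.86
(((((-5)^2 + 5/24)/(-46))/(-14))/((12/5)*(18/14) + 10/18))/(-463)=-0.00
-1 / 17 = -0.06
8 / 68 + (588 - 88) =8502 / 17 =500.12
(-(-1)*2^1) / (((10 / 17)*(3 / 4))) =68 / 15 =4.53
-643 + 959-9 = 307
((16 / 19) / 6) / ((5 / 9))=24 / 95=0.25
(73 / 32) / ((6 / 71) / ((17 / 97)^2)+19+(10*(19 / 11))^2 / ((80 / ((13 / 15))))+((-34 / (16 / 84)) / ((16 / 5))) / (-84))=0.09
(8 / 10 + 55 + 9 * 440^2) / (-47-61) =-322677 / 20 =-16133.85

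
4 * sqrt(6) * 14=56 * sqrt(6)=137.17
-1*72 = -72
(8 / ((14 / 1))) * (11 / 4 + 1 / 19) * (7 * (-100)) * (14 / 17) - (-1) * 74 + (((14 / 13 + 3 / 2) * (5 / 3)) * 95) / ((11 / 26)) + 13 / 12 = 1652251 / 14212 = 116.26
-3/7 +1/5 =-8/35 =-0.23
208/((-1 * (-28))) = 52/7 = 7.43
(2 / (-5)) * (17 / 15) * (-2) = 68 / 75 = 0.91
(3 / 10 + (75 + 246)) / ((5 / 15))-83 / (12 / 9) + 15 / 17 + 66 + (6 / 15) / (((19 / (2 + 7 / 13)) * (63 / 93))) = 113881561 / 117572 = 968.61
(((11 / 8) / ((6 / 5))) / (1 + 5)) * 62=1705 / 144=11.84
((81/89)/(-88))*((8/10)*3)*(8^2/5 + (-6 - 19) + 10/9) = 13473/48950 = 0.28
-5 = -5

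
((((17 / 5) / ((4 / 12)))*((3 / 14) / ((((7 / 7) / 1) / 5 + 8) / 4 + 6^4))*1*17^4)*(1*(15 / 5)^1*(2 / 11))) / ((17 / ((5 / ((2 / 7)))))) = 22550670 / 285571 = 78.97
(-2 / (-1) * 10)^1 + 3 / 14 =283 / 14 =20.21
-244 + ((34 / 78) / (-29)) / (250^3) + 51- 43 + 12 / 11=-45664125000187 / 194390625000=-234.91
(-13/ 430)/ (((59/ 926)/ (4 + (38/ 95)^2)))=-1.97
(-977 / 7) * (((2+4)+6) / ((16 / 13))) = -38103 / 28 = -1360.82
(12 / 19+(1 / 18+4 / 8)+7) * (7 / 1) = 9800 / 171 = 57.31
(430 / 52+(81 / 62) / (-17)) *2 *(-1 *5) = -561260 / 6851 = -81.92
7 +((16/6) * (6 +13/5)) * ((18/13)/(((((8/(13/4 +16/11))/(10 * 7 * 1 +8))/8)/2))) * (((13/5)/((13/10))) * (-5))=-2563411/11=-233037.36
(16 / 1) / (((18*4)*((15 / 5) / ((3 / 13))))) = 2 / 117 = 0.02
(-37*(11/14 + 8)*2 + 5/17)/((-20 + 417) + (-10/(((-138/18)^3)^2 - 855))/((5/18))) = -814265051372/497443575379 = -1.64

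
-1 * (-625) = 625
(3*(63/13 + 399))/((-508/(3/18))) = -2625/6604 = -0.40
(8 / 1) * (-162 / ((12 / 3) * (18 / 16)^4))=-16384 / 81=-202.27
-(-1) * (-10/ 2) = -5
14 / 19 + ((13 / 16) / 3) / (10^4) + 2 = 2.74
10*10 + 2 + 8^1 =110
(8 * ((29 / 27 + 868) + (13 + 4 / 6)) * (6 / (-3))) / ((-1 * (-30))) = -190672 / 405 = -470.80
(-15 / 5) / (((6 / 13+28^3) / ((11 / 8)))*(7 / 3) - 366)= -1287 / 15824378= -0.00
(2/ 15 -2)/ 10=-14/ 75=-0.19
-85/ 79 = -1.08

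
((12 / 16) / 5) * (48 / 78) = 0.09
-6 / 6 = -1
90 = 90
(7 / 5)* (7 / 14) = 0.70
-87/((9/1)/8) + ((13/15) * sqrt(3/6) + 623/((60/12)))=13 * sqrt(2)/30 + 709/15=47.88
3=3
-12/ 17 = -0.71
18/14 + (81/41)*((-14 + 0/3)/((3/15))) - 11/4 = -160441/1148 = -139.76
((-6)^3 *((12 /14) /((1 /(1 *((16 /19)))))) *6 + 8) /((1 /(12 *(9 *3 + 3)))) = -44406720 /133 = -333885.11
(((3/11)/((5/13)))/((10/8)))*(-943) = -147108/275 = -534.94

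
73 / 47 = 1.55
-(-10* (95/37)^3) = 8573750/50653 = 169.26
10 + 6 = 16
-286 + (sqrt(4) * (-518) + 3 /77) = -101791 /77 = -1321.96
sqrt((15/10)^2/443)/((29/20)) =0.05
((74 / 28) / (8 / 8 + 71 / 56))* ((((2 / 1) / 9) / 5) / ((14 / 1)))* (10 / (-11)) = -296 / 88011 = -0.00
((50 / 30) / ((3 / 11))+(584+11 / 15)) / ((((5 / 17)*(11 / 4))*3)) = 243.50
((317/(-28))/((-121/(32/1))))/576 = 317/60984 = 0.01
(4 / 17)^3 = 0.01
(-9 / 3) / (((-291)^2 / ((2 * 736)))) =-1472 / 28227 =-0.05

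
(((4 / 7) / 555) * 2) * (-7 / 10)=-4 / 2775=-0.00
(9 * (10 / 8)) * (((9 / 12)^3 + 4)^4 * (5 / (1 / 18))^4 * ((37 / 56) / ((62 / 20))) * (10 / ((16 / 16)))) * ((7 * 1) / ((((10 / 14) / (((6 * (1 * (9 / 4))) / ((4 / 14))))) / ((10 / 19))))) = 1448471277931285287421875 / 9881780224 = 146579993189219.64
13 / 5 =2.60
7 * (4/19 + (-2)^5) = -4228/19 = -222.53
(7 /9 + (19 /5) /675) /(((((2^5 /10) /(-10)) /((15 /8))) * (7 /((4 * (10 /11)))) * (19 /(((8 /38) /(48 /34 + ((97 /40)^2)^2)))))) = -287667200000 /391880437985421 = -0.00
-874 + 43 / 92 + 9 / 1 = -79537 / 92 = -864.53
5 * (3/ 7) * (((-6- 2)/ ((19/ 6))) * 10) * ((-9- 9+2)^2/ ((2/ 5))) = -4608000/ 133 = -34646.62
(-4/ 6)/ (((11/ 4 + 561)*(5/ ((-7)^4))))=-19208/ 33825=-0.57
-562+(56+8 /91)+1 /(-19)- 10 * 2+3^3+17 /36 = -31028167 /62244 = -498.49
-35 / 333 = -0.11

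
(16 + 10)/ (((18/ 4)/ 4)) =208/ 9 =23.11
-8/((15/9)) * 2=-48/5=-9.60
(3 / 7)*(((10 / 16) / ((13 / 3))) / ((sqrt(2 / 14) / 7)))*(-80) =-450*sqrt(7) / 13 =-91.58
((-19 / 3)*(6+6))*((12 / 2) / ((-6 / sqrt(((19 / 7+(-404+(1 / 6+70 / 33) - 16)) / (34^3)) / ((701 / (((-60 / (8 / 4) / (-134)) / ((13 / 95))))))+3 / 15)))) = 19*sqrt(14766785098436387411395) / 67935182315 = 33.99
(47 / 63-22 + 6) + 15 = -16 / 63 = -0.25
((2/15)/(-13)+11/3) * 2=1426/195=7.31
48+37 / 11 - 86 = -381 / 11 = -34.64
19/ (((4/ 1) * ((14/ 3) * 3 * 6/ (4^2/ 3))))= 19/ 63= 0.30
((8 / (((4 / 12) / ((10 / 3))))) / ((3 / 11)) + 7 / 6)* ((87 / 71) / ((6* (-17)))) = -3.54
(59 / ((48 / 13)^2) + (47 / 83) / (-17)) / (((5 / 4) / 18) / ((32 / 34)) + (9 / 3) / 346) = 52.08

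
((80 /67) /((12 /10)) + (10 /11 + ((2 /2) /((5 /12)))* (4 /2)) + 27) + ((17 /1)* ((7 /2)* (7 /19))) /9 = 45545891 /1260270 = 36.14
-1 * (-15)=15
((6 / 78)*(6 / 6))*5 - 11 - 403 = -5377 / 13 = -413.62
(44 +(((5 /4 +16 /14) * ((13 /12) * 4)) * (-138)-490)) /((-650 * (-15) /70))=-8759 /650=-13.48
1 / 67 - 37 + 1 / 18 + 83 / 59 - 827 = -61371943 / 71154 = -862.52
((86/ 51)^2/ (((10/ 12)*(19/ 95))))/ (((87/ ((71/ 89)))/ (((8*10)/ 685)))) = 16803712/ 919705797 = 0.02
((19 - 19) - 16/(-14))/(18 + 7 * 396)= 4/9765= 0.00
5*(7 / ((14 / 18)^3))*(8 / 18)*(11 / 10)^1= 1782 / 49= 36.37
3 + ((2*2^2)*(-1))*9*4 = -285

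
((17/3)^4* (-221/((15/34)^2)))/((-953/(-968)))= -20654807444128/17368425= -1189215.92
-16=-16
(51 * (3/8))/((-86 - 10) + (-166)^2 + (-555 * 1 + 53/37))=1887/2654768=0.00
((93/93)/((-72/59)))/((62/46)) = -1357/2232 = -0.61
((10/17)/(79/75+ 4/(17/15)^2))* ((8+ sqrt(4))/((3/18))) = 765000/90331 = 8.47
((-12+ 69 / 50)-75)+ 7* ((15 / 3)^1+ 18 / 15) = -2111 / 50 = -42.22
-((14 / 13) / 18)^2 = -49 / 13689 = -0.00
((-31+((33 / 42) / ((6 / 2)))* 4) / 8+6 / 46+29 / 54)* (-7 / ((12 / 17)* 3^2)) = 1818847 / 536544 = 3.39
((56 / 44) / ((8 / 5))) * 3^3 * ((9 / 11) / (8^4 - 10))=945 / 219736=0.00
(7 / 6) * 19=133 / 6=22.17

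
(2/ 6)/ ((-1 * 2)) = -1/ 6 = -0.17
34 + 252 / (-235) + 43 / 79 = 621407 / 18565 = 33.47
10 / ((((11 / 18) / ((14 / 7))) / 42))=15120 / 11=1374.55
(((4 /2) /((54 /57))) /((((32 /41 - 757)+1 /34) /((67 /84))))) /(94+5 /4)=-1774562 /75906775161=-0.00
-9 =-9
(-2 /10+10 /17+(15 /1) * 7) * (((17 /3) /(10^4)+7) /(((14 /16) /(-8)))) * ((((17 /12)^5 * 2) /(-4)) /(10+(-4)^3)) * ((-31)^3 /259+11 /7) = 96190209820688173 /2379018600000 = 40432.73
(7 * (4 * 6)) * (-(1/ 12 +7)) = -1190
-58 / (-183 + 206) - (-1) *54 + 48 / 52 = 15668 / 299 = 52.40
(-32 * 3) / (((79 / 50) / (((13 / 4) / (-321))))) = 5200 / 8453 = 0.62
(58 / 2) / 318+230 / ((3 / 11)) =89403 / 106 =843.42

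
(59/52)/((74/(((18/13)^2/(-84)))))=-1593/4552184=-0.00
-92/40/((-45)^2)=-23/20250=-0.00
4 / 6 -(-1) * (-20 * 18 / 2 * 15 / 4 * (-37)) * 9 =674327 / 3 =224775.67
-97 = -97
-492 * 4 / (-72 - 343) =1968 / 415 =4.74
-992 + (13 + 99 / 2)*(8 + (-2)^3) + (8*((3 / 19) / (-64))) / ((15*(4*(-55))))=-165862399 / 167200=-992.00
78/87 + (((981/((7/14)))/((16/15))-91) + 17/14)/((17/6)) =618.40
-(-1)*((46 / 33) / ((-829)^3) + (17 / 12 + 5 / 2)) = 98182227243 / 25067802716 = 3.92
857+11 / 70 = 60001 / 70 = 857.16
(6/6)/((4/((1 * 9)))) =9/4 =2.25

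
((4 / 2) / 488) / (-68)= -1 / 16592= -0.00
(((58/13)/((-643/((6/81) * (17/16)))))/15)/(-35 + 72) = -493/501038460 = -0.00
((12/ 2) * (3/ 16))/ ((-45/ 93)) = -93/ 40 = -2.32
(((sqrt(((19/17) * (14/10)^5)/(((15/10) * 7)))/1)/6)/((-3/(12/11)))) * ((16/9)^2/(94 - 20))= -12544 * sqrt(9690)/630493875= -0.00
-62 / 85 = -0.73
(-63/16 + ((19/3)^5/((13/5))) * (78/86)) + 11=198481499/55728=3561.61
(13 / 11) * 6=78 / 11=7.09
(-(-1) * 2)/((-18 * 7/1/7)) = -1/9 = -0.11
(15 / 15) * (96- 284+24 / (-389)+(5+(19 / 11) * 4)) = -176.15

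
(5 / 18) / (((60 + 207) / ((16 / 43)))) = 40 / 103329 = 0.00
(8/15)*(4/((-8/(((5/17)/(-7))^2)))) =-20/42483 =-0.00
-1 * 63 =-63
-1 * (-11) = 11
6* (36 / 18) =12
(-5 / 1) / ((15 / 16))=-16 / 3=-5.33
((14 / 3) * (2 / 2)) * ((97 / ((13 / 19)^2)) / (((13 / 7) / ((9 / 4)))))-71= 4835525 / 4394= 1100.48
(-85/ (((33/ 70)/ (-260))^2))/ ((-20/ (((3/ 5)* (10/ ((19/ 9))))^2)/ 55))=2280587400000/ 3971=574310601.86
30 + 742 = 772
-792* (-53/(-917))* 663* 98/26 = -14985432/131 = -114392.61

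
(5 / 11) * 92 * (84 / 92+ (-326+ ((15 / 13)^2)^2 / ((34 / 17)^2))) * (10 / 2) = -21325950325 / 314171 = -67880.07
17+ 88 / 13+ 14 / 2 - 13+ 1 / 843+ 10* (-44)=-4627214 / 10959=-422.23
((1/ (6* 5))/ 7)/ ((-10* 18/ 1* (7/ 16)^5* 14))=-0.00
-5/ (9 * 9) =-0.06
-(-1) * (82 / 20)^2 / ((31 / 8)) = 3362 / 775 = 4.34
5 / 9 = 0.56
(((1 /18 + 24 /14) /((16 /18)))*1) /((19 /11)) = 2453 /2128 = 1.15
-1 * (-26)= 26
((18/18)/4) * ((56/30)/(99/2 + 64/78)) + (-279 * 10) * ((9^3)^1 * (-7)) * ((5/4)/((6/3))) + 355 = 698548833853/78500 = 8898711.26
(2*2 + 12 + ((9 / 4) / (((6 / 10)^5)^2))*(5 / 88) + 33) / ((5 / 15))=161992253 / 769824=210.43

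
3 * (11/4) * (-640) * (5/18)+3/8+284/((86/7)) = -1443.18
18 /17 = 1.06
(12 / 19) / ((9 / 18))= 24 / 19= 1.26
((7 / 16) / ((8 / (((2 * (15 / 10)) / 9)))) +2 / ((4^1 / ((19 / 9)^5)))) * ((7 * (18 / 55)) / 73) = 1110256819 / 1685914560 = 0.66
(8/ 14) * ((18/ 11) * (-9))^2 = 104976/ 847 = 123.94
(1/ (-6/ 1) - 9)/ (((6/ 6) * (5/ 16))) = -88/ 3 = -29.33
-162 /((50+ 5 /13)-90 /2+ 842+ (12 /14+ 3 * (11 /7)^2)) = -1274 /6729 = -0.19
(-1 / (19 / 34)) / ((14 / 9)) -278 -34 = -41649 / 133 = -313.15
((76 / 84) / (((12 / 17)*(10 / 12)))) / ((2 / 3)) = 323 / 140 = 2.31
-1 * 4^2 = -16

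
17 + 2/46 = 17.04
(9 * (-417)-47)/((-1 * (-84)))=-950/21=-45.24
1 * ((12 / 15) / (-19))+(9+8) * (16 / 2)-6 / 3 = 12726 / 95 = 133.96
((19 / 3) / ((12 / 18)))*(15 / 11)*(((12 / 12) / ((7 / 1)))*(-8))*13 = -14820 / 77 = -192.47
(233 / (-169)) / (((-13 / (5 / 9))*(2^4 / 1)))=1165 / 316368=0.00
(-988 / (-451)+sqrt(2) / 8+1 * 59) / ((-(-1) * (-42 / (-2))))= 2.92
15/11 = 1.36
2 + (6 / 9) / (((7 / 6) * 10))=2.06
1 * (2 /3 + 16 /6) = 10 /3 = 3.33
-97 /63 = -1.54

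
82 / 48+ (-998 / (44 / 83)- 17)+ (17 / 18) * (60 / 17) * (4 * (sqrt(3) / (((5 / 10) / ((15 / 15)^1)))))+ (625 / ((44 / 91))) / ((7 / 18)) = 80 * sqrt(3) / 3+ 376459 / 264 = 1472.17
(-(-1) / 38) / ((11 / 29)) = 29 / 418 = 0.07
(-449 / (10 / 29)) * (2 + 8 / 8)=-39063 / 10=-3906.30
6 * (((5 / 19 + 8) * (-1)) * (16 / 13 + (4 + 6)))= -137532 / 247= -556.81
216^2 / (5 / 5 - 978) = -47.75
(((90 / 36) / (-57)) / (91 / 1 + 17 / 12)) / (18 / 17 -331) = 170 / 118187239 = 0.00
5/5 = 1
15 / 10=3 / 2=1.50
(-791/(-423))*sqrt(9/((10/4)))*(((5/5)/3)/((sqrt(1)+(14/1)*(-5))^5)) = -791*sqrt(10)/3307926303135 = -0.00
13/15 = 0.87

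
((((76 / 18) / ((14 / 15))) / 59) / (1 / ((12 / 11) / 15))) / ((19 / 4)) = 16 / 13629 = 0.00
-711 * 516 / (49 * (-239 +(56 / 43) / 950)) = 31.33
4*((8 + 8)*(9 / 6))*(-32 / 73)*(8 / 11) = -30.61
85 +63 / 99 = 942 / 11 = 85.64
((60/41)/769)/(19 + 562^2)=60/9958844527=0.00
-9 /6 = -3 /2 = -1.50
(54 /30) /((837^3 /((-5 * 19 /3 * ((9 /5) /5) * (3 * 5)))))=-19 /36196065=-0.00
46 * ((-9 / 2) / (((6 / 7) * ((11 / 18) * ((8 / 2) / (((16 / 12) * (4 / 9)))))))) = -644 / 11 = -58.55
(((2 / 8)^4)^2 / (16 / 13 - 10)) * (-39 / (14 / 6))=507 / 17432576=0.00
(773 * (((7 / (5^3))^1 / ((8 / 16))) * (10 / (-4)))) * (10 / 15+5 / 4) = -124453 / 300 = -414.84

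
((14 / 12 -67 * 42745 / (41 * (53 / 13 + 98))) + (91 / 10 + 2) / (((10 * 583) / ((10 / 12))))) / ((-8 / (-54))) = -23402040081147 / 5075084960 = -4611.16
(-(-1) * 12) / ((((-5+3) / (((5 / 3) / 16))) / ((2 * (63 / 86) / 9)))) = -35 / 344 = -0.10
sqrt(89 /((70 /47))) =sqrt(292810) /70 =7.73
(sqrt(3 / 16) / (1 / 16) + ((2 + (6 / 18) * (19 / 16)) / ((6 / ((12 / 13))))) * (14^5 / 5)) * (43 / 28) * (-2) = -4749178 / 39-86 * sqrt(3) / 7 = -121795.07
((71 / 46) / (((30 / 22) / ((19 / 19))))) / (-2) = -781 / 1380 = -0.57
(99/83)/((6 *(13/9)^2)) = 2673/28054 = 0.10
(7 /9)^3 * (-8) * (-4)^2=-43904 /729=-60.22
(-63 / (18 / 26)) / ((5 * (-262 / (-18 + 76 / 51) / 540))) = -1379196 / 2227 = -619.31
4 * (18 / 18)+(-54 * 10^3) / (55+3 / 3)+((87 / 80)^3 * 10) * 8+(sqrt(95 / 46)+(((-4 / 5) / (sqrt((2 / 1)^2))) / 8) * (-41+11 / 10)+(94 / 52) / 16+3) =-850.85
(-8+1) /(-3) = 7 /3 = 2.33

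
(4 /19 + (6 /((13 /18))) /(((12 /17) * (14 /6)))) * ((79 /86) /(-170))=-143543 /5055596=-0.03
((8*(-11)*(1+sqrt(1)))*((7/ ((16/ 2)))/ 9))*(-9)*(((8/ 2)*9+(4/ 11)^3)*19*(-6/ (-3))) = 25525360/ 121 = 210953.39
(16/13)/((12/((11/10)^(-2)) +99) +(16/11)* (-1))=2200/200317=0.01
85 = 85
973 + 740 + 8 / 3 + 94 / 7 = 36311 / 21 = 1729.10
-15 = -15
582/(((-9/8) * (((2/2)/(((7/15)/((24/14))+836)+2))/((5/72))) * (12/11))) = -160998563/5832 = -27606.06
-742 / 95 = -7.81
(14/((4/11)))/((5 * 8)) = 77/80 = 0.96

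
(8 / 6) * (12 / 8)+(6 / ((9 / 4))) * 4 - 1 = 35 / 3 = 11.67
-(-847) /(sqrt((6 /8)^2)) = 3388 /3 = 1129.33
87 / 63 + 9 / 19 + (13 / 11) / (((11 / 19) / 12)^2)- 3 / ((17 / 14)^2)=77898630400 / 153478941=507.55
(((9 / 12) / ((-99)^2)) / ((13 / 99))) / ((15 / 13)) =1 / 1980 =0.00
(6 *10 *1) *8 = 480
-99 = -99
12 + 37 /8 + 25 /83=11239 /664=16.93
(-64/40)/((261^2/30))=-16/22707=-0.00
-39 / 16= -2.44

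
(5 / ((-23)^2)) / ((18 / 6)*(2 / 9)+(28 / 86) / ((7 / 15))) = 645 / 93104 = 0.01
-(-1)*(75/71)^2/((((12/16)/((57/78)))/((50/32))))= 1.70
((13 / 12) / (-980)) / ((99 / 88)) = -13 / 13230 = -0.00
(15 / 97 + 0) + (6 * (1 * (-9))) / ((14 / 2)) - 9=-11244 / 679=-16.56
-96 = -96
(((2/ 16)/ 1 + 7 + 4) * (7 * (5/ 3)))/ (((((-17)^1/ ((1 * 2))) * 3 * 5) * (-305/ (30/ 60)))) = 623/ 373320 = 0.00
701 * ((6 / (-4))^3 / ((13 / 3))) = -56781 / 104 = -545.97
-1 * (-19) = 19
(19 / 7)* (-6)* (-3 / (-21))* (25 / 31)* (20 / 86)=-28500 / 65317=-0.44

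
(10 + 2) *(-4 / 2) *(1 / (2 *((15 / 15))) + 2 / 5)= -108 / 5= -21.60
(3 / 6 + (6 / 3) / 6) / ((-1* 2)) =-5 / 12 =-0.42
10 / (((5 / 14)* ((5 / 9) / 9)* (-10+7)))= -756 / 5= -151.20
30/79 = 0.38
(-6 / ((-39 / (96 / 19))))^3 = 7077888 / 15069223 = 0.47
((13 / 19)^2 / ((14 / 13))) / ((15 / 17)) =37349 / 75810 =0.49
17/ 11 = 1.55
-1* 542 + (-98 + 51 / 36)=-7663 / 12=-638.58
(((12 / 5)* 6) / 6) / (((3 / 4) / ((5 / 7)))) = 2.29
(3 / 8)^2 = 9 / 64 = 0.14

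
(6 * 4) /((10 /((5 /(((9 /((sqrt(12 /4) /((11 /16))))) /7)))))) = 448 * sqrt(3) /33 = 23.51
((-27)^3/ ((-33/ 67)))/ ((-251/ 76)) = -33408612/ 2761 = -12100.19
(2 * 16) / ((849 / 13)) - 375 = -317959 / 849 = -374.51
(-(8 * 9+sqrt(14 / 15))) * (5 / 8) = -45 - sqrt(210) / 24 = -45.60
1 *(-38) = -38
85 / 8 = 10.62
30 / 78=0.38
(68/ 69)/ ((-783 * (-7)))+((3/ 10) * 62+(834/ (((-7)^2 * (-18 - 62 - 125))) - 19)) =-262041424/ 542701215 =-0.48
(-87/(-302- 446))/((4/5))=435/2992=0.15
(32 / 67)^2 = 1024 / 4489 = 0.23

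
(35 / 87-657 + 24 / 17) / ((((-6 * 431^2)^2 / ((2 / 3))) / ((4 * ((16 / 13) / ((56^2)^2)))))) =-18635 / 105872497280742146976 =-0.00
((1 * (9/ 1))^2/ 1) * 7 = 567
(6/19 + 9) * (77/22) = 1239/38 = 32.61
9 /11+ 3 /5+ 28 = 1618 /55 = 29.42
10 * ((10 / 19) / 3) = 100 / 57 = 1.75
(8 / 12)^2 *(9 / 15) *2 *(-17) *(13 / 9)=-1768 / 135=-13.10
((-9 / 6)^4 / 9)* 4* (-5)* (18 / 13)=-405 / 26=-15.58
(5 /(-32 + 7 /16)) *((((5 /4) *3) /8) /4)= -15 /808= -0.02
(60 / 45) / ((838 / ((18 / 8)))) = 3 / 838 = 0.00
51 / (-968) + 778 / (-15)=-51.92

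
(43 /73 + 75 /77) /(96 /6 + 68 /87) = 382191 /4103330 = 0.09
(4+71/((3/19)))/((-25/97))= -132017/75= -1760.23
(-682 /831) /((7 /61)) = -41602 /5817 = -7.15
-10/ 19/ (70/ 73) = -73/ 133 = -0.55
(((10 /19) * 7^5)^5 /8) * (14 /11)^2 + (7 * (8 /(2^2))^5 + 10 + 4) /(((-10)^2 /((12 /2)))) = 82140452954417850281388798503 /7490199475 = 10966390578592414627.43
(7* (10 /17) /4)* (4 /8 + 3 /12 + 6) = 945 /136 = 6.95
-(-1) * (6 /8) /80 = 3 /320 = 0.01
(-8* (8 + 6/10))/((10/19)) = -3268/25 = -130.72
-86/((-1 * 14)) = 43/7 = 6.14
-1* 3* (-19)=57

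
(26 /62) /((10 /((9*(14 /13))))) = 0.41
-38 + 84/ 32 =-283/ 8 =-35.38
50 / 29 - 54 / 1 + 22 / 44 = -3003 / 58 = -51.78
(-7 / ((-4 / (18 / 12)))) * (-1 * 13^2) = -443.62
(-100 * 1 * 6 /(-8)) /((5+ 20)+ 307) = 75 /332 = 0.23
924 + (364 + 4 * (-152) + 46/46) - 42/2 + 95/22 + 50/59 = 863385/1298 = 665.17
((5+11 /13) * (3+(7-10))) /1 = 0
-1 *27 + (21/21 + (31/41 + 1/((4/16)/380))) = 61285/41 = 1494.76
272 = 272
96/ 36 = 8/ 3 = 2.67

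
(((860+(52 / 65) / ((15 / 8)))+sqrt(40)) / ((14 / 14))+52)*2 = 4*sqrt(10)+136864 / 75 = 1837.50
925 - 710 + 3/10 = 2153/10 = 215.30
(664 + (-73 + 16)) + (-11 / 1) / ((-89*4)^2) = 76928741 / 126736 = 607.00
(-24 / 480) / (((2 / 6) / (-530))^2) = -126405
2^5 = 32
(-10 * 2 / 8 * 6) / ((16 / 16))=-15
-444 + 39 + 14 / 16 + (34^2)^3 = 1544804011.88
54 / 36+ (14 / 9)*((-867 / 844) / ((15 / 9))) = 571 / 1055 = 0.54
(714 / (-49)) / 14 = -51 / 49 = -1.04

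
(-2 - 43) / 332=-45 / 332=-0.14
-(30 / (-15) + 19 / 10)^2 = -1 / 100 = -0.01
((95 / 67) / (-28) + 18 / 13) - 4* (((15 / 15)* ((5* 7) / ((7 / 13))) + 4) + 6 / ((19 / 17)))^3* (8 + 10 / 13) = -9770733520655 / 677236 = -14427368.78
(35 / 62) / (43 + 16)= 35 / 3658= 0.01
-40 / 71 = -0.56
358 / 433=0.83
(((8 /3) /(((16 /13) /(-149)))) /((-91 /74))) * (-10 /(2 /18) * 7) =-165390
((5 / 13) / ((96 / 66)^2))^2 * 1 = 366025 / 11075584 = 0.03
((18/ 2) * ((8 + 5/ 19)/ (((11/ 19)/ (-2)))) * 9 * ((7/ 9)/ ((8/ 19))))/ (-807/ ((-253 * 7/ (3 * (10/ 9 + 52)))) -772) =30256569/ 4954520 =6.11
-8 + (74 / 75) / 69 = -41326 / 5175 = -7.99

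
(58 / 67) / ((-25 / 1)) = -0.03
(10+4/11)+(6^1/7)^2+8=10294/539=19.10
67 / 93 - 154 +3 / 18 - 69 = -222.11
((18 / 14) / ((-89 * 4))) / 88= -9 / 219296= -0.00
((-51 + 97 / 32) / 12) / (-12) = 1535 / 4608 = 0.33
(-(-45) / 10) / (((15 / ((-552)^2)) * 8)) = 57132 / 5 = 11426.40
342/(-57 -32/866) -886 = -22029628/24697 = -892.00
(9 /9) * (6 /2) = 3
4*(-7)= -28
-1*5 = -5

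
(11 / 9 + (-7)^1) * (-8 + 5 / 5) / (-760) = -91 / 1710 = -0.05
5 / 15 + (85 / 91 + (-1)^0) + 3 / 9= 710 / 273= 2.60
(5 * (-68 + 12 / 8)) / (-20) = 133 / 8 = 16.62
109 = 109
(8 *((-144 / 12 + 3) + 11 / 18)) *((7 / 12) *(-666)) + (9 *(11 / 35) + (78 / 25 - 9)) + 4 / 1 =26073.62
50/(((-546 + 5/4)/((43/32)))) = -1075/8716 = -0.12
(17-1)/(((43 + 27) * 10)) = 0.02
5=5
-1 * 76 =-76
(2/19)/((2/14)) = 14/19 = 0.74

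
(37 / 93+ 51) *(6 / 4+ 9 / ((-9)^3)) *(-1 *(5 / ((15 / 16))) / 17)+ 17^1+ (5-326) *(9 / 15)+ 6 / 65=-199.50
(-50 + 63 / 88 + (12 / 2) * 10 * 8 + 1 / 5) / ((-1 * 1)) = -189603 / 440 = -430.92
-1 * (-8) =8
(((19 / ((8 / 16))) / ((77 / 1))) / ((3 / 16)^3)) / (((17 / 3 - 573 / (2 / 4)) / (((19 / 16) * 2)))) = -369664 / 2370753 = -0.16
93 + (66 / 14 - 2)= 670 / 7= 95.71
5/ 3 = 1.67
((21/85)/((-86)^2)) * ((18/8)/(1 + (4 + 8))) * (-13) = -189/2514640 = -0.00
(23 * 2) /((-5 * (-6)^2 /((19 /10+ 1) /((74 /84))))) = -4669 /5550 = -0.84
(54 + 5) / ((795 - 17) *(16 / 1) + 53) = 59 / 12501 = 0.00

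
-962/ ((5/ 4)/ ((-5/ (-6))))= -641.33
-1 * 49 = -49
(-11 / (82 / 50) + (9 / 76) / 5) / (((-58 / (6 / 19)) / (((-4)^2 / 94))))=624786 / 100868815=0.01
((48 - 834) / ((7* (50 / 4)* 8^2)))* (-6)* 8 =1179 / 175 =6.74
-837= -837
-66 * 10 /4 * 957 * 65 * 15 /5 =-30791475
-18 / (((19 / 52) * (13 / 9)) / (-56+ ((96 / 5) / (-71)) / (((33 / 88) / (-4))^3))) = -62615232 / 6745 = -9283.21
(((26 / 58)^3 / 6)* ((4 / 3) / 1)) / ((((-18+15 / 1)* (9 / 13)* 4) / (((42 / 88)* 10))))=-999635 / 86922396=-0.01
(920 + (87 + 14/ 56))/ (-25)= -4029/ 100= -40.29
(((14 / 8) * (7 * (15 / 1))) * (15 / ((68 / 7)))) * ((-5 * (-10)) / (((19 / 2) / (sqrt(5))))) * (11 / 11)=1929375 * sqrt(5) / 1292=3339.17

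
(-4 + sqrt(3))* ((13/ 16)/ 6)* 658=-4277/ 12 + 4277* sqrt(3)/ 48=-202.08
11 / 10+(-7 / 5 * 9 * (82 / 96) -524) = -42693 / 80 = -533.66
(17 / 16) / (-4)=-17 / 64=-0.27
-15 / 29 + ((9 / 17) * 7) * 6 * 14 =310.78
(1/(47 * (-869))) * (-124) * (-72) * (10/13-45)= 5133600/530959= 9.67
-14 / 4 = -7 / 2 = -3.50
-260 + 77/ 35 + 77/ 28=-5101/ 20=-255.05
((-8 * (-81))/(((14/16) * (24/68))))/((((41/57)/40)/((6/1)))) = 200931840/287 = 700110.94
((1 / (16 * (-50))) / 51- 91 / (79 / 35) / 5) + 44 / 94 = -1150604513 / 151490400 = -7.60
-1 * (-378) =378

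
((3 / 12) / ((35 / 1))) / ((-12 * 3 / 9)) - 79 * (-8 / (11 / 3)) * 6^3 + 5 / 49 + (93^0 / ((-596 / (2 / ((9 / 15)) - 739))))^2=160391793459221 / 4307882040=37232.17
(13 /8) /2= 13 /16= 0.81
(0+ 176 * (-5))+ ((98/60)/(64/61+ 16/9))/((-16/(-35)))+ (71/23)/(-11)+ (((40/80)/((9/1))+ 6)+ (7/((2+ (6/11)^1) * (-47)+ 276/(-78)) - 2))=-871464550971469/995938960896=-875.02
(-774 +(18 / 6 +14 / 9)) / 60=-1385 / 108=-12.82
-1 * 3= -3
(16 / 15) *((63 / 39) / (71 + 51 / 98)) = 0.02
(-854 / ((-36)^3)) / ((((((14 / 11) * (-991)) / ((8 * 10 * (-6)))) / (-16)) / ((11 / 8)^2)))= -405955 / 1926504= -0.21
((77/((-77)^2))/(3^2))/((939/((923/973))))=923/633157371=0.00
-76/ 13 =-5.85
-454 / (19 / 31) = -14074 / 19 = -740.74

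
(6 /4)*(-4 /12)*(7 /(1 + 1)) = -7 /4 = -1.75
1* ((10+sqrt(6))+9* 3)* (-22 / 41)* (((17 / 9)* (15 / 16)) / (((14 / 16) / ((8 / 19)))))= -276760 / 16359- 7480* sqrt(6) / 16359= -18.04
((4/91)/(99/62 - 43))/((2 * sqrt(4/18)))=-186 * sqrt(2)/233597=-0.00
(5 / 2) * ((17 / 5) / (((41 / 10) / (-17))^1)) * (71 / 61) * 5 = -512975 / 2501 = -205.11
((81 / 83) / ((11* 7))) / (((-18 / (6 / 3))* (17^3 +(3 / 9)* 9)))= -9 / 31418156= -0.00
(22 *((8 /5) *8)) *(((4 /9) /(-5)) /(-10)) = 2.50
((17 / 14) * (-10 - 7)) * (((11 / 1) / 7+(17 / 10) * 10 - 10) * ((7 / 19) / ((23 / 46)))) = -17340 / 133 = -130.38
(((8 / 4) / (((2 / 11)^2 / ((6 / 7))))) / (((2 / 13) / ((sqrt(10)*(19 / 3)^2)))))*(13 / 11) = 671099*sqrt(10) / 42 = 50528.60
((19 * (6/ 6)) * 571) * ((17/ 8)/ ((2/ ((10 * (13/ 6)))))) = 11988145/ 48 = 249753.02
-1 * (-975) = 975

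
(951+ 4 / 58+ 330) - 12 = 36803 / 29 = 1269.07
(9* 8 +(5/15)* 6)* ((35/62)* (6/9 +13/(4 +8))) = 9065/124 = 73.10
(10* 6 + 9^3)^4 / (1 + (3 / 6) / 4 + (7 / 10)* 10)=47696294823.51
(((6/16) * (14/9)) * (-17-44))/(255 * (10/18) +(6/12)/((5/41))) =-2135/8746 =-0.24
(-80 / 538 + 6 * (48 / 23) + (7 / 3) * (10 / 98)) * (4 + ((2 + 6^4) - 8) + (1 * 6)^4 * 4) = 81694.94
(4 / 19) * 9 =36 / 19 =1.89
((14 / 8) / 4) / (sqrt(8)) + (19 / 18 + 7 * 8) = 7 * sqrt(2) / 64 + 1027 / 18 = 57.21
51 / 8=6.38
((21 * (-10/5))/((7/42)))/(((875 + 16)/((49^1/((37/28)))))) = -10.49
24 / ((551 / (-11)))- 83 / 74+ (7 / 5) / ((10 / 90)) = 2242417 / 203870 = 11.00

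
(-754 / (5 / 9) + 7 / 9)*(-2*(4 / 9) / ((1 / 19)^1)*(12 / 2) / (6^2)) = 4638964 / 1215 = 3818.08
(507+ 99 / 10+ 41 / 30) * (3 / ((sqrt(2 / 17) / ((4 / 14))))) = 7774 * sqrt(34) / 35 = 1295.14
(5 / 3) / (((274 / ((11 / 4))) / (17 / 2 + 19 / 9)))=10505 / 59184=0.18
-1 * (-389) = 389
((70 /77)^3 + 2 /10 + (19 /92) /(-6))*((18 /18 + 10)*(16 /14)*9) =1443543 /13915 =103.74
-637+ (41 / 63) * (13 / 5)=-200122 / 315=-635.31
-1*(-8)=8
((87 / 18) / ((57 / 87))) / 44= 0.17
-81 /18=-9 /2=-4.50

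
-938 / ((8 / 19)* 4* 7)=-1273 / 16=-79.56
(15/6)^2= 25/4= 6.25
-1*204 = -204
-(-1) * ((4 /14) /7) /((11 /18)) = 0.07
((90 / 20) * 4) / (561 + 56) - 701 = -432499 / 617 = -700.97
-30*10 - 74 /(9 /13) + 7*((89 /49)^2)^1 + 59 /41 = -48393724 /126567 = -382.36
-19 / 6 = -3.17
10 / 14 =5 / 7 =0.71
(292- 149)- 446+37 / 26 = -7841 / 26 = -301.58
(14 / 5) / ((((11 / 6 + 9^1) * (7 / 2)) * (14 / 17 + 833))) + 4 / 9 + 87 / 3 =45215761 / 1535625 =29.44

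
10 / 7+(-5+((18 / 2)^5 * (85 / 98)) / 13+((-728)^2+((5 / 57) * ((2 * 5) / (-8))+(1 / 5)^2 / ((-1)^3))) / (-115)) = -280778295989 / 417553500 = -672.44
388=388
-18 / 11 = -1.64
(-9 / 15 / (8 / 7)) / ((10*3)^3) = -7 / 360000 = -0.00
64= 64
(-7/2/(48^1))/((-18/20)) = 35/432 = 0.08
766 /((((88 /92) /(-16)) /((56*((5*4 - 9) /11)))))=-7892864 /11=-717533.09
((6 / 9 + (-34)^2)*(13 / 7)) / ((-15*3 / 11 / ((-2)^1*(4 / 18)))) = 396968 / 1701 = 233.37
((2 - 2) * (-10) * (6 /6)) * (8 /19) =0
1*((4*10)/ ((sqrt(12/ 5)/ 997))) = 19940*sqrt(15)/ 3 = 25742.43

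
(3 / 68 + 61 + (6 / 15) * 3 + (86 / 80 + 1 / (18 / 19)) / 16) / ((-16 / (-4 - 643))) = 3951865001 / 1566720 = 2522.38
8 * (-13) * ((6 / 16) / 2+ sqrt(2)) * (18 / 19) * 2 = -315.62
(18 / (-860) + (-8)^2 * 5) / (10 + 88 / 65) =1788683 / 63468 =28.18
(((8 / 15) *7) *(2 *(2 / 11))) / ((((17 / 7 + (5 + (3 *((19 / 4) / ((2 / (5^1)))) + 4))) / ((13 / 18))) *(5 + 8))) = 6272 / 3912975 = 0.00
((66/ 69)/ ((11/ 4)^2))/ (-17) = -32/ 4301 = -0.01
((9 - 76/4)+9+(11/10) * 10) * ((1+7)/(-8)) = -10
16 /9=1.78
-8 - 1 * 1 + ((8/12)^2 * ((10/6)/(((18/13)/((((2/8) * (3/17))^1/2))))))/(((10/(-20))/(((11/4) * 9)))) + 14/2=-3163/1224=-2.58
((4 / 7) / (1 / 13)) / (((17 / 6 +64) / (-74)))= -23088 / 2807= -8.23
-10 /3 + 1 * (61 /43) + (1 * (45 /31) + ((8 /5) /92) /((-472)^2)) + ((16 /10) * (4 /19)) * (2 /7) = -2499615006437 /6813258819360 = -0.37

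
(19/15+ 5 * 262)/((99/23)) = 452387/1485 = 304.64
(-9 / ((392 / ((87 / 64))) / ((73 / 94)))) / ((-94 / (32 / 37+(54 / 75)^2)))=457100523 / 1281573440000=0.00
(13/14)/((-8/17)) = -221/112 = -1.97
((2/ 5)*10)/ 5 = 0.80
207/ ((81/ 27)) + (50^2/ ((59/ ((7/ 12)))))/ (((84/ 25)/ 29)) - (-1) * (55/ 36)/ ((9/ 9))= 301463/ 1062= 283.86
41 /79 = 0.52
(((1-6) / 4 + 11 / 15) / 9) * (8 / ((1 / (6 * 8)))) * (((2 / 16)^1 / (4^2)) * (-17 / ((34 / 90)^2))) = 1395 / 68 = 20.51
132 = 132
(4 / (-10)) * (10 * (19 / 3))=-76 / 3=-25.33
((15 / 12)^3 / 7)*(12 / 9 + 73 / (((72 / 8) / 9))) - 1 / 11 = 305281 / 14784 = 20.65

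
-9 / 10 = -0.90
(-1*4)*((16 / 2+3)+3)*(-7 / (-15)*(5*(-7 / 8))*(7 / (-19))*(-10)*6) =48020 / 19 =2527.37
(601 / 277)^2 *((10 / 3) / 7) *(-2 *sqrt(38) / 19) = -1.45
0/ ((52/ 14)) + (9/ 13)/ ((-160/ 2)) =-9/ 1040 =-0.01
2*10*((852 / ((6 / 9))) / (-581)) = -25560 / 581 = -43.99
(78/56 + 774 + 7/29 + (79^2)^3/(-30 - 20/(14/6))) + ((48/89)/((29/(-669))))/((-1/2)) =-61486047014576753/9756180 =-6302266564.84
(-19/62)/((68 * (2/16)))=-19/527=-0.04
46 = 46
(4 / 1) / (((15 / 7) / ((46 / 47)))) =1288 / 705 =1.83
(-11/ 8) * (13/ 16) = -143/ 128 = -1.12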